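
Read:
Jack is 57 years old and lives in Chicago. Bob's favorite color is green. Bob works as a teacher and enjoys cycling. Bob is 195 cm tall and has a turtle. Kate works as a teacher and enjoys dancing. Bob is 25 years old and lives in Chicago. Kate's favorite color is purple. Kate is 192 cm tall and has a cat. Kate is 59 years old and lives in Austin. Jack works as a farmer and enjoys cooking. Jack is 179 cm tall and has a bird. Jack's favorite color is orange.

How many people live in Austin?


Count in Austin: 1

1


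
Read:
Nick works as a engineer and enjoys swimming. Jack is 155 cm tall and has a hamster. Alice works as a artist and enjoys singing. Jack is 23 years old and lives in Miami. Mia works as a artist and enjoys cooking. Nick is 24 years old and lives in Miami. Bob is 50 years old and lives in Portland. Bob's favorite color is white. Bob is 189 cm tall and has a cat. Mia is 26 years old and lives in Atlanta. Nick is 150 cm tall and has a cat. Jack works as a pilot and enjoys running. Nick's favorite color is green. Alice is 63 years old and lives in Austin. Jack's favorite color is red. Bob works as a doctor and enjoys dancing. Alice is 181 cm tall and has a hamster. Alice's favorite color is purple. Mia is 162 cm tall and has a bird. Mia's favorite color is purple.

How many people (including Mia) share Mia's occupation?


Mia is a artist. Count = 2

2


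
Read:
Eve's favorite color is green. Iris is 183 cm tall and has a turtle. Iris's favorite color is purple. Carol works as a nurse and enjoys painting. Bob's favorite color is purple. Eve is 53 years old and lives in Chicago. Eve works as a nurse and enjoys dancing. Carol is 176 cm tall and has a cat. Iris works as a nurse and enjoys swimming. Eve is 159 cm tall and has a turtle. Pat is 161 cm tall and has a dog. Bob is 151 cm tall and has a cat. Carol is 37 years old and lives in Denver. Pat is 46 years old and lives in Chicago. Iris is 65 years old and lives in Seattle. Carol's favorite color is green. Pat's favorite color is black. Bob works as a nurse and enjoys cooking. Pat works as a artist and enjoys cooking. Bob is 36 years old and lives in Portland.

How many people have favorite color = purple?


Count: 2

2


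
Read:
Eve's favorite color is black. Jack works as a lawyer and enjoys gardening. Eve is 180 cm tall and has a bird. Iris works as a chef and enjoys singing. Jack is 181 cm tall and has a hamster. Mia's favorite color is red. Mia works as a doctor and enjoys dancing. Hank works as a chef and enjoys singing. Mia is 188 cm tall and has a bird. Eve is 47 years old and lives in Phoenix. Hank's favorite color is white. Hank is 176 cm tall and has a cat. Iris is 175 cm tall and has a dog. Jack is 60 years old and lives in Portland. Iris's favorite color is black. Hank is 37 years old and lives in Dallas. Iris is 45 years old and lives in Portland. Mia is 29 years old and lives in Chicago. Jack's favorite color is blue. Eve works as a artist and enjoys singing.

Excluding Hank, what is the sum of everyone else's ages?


Sum (excluding Hank): 181

181


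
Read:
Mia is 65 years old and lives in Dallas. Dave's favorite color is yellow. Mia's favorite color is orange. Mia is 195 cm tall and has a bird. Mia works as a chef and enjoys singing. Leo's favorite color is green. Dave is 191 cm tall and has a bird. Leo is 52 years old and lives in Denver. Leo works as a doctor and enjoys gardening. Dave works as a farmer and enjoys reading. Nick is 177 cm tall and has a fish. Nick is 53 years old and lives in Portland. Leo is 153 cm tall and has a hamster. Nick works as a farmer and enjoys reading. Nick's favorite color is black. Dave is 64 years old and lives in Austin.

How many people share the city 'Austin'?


Count: 1

1


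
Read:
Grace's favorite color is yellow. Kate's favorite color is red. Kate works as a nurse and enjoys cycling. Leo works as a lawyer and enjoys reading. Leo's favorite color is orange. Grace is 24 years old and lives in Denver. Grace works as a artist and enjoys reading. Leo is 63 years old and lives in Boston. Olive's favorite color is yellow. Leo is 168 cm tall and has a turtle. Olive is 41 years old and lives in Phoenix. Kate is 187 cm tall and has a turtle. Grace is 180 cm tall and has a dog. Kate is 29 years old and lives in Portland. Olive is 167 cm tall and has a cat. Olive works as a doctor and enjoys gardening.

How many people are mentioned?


People: Leo, Grace, Kate, Olive. Count = 4

4


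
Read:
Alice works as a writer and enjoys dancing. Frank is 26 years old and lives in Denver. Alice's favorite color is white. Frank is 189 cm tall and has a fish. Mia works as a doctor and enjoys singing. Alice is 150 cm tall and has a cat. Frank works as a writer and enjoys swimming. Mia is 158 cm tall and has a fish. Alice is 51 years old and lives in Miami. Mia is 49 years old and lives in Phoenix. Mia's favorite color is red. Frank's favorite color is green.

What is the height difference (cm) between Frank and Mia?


|189 - 158| = 31

31


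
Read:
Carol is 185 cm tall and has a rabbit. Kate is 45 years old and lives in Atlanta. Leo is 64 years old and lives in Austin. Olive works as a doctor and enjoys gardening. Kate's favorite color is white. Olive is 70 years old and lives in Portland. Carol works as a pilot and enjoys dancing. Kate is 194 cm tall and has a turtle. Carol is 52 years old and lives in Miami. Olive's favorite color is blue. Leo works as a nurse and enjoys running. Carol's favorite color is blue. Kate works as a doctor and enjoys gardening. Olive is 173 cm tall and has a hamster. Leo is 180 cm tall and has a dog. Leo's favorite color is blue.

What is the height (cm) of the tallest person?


Tallest: Kate at 194 cm

194


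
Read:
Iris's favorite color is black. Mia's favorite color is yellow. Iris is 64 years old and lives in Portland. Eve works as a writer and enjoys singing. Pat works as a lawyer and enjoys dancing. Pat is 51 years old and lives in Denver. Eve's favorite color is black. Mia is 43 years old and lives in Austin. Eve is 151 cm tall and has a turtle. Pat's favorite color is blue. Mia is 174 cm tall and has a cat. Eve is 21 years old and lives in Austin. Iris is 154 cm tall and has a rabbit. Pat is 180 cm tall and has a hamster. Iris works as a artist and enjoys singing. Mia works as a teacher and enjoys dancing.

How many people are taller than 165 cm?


Taller than 165: 2

2


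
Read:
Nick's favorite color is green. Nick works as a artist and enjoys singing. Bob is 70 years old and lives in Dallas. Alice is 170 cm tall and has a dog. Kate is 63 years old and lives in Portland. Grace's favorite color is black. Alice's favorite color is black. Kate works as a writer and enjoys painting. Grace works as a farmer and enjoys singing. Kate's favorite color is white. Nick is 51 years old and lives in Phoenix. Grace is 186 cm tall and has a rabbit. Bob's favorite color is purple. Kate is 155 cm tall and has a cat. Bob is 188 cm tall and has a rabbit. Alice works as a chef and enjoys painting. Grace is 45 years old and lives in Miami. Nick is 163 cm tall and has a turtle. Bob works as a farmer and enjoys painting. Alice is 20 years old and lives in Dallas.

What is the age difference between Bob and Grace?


|70 - 45| = 25

25


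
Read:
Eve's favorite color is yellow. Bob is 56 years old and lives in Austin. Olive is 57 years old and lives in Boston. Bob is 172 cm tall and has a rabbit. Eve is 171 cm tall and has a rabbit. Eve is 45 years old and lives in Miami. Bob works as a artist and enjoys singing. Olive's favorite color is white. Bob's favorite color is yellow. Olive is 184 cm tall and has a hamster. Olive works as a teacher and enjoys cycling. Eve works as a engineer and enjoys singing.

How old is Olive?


Olive is 57 years old

57


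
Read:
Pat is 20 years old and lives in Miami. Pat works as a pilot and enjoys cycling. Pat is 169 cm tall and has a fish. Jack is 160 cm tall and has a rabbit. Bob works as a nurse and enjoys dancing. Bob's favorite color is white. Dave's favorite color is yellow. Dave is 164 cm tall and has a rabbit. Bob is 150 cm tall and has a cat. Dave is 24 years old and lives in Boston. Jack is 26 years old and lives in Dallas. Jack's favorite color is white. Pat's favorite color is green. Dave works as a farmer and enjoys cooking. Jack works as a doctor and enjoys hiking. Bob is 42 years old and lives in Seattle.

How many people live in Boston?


Count in Boston: 1

1


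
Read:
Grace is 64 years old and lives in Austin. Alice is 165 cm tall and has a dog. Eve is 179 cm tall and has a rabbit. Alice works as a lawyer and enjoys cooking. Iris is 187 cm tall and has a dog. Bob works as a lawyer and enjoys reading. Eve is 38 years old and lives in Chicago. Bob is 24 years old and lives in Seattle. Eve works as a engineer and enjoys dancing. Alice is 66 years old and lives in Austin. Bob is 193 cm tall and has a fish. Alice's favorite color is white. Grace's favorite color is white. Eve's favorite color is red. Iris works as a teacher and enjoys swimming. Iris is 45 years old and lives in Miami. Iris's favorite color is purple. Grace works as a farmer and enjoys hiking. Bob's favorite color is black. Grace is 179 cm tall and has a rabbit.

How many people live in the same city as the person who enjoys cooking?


Person with hobby cooking is Alice, city Austin. Count = 2

2


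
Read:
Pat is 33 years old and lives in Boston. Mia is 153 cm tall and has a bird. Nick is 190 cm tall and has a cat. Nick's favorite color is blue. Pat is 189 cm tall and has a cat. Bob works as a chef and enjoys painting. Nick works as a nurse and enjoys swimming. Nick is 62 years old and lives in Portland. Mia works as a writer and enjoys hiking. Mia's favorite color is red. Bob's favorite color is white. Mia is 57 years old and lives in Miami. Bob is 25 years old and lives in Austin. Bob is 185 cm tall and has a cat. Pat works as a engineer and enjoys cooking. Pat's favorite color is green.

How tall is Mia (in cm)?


Mia is 153 cm tall

153


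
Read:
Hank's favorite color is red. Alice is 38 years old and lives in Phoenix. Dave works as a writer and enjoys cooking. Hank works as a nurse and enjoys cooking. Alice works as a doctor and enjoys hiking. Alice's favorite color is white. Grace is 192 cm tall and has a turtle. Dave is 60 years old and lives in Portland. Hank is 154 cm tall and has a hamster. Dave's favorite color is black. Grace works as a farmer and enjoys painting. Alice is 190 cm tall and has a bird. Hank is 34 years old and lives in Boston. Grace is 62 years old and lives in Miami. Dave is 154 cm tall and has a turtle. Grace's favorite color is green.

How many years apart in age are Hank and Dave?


34 vs 60, diff = 26

26


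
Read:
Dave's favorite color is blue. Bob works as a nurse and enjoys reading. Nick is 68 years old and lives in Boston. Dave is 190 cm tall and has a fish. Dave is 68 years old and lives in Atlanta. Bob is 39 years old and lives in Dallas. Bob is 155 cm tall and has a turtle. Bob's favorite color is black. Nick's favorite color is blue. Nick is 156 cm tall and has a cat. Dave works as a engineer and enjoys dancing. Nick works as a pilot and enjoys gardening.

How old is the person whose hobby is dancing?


Person with hobby=dancing is Dave, age 68

68


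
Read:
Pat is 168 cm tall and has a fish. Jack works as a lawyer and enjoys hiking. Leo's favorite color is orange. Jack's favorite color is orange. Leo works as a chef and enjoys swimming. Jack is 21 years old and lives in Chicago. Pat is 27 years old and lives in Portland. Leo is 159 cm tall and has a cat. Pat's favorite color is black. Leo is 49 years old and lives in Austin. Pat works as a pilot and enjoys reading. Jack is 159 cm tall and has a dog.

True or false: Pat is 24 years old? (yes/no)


Pat is actually 27. no

no


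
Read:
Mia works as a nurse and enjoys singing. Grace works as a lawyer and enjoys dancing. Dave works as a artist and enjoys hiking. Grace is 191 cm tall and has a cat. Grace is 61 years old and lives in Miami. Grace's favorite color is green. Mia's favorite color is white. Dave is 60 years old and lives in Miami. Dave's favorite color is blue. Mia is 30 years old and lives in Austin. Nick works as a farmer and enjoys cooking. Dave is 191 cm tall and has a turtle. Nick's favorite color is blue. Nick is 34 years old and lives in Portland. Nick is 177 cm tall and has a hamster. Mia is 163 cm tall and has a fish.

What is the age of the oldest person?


Oldest: Grace at 61

61


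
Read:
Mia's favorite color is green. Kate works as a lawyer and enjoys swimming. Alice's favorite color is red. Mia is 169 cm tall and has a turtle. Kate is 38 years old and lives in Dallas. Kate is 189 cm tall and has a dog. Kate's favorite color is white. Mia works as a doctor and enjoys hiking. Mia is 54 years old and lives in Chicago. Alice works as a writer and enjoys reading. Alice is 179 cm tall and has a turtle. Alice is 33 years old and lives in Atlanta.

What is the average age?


Sum=125, n=3, avg=41.67

41.67


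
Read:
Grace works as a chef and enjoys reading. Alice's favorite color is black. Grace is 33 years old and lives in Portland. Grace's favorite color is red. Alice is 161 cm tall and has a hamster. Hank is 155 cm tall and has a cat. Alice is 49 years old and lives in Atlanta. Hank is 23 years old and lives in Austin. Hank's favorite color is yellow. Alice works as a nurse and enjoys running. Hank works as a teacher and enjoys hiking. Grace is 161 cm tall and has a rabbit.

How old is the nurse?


The nurse is Alice, age 49

49


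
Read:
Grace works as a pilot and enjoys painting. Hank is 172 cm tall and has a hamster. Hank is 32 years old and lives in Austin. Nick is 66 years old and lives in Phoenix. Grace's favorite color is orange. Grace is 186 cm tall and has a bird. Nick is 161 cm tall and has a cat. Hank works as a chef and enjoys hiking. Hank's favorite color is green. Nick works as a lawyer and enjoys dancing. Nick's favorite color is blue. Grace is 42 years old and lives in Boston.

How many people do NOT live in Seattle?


Not in Seattle: 3

3


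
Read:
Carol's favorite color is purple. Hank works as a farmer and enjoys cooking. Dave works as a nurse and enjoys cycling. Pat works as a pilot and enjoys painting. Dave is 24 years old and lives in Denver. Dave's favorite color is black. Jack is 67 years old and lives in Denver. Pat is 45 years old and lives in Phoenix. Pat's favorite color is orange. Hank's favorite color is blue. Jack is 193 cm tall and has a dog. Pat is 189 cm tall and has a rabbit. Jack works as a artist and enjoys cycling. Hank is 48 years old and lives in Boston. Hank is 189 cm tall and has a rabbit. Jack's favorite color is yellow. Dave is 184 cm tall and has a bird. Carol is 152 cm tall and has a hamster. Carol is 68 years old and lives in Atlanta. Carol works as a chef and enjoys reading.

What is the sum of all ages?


68+24+45+67+48 = 252

252


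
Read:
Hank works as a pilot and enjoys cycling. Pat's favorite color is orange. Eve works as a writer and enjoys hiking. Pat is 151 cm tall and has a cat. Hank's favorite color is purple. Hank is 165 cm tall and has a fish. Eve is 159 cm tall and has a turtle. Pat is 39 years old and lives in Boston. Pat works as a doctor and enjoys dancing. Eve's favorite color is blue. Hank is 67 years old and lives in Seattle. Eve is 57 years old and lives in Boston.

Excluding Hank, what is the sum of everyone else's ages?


Sum (excluding Hank): 96

96


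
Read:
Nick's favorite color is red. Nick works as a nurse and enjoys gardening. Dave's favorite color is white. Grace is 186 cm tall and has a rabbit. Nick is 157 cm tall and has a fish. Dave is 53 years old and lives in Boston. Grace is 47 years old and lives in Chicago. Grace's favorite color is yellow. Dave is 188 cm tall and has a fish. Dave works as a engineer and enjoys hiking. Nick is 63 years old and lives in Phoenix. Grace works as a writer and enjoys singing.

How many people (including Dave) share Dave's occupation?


Dave is a engineer. Count = 1

1


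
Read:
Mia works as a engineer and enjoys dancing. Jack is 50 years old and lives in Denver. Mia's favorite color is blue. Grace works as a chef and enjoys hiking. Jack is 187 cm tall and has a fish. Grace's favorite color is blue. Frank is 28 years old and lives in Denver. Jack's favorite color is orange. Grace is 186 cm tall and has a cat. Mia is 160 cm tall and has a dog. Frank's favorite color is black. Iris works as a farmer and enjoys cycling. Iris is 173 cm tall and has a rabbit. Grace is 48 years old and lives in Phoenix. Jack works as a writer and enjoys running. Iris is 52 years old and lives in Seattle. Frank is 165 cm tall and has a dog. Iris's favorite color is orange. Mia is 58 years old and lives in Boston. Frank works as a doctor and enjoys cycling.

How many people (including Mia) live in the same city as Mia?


Mia lives in Boston. Count = 1

1


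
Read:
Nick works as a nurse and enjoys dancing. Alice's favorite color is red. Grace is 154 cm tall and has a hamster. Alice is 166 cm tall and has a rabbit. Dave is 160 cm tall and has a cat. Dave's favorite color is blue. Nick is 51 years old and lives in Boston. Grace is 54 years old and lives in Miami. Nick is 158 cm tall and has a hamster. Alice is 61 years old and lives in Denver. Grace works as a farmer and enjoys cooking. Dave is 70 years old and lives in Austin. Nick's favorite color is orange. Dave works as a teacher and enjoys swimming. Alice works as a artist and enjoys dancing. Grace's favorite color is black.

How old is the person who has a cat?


Person with cat is Dave, age 70

70


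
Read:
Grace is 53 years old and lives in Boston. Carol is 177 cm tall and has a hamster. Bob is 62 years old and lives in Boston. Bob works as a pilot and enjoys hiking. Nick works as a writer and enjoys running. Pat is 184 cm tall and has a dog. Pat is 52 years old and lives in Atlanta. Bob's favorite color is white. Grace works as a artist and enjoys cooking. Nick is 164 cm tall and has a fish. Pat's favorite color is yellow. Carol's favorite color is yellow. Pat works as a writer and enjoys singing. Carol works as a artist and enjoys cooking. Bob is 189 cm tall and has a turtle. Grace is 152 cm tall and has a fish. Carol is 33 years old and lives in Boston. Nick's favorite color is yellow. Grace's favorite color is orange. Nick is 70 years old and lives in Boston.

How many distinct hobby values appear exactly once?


Unique hobby values: 3

3


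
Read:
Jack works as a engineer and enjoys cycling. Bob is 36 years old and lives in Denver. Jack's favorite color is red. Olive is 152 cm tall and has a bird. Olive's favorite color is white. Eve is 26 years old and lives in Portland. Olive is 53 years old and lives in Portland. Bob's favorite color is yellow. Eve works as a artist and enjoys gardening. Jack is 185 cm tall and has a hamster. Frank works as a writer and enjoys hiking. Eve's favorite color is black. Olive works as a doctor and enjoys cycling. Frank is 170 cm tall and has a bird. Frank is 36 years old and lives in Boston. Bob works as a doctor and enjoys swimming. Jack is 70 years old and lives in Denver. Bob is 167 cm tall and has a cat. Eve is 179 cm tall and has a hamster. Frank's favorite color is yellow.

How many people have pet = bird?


Count: 2

2


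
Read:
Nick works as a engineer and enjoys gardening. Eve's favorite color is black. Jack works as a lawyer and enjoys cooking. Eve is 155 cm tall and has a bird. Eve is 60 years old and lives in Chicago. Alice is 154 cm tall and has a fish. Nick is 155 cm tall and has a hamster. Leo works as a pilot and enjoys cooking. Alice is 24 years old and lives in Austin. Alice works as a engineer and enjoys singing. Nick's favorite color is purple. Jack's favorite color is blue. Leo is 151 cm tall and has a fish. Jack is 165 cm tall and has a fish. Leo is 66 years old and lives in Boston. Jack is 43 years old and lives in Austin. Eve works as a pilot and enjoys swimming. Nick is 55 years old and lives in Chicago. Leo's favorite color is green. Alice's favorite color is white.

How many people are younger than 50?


Filter: 2

2


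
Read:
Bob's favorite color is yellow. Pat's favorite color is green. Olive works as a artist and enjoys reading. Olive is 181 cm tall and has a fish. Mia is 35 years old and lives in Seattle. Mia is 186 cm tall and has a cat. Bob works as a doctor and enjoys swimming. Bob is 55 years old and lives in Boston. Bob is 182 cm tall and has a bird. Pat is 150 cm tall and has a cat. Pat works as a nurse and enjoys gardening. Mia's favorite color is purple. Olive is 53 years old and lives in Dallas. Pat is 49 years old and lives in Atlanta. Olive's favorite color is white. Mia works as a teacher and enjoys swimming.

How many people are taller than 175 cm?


Taller than 175: 3

3


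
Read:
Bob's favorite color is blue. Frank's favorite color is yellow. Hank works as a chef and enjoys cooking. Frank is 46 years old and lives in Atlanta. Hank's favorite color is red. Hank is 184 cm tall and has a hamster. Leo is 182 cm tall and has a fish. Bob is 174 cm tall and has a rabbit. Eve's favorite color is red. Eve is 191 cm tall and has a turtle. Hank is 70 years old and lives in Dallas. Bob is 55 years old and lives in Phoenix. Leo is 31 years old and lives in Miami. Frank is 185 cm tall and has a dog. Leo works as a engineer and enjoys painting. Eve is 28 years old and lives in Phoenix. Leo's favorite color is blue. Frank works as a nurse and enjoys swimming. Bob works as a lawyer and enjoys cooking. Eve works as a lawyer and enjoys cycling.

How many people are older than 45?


Filter: 3

3


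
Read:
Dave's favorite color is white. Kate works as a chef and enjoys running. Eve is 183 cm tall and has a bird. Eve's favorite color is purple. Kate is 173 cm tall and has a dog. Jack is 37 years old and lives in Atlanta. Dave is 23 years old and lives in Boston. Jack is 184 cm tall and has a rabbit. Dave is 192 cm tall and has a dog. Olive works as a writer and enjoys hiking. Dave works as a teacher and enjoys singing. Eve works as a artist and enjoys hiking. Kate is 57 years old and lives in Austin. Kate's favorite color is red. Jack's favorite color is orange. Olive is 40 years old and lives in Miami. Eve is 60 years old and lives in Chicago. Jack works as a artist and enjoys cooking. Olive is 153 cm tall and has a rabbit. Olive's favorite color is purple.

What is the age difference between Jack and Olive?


|37 - 40| = 3

3


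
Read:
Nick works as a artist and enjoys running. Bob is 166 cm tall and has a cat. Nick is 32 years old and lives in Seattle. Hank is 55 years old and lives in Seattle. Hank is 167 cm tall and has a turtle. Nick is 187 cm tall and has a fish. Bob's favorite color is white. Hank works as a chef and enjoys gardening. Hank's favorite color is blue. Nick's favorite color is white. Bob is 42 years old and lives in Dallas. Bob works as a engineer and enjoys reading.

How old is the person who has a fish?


Person with fish is Nick, age 32

32


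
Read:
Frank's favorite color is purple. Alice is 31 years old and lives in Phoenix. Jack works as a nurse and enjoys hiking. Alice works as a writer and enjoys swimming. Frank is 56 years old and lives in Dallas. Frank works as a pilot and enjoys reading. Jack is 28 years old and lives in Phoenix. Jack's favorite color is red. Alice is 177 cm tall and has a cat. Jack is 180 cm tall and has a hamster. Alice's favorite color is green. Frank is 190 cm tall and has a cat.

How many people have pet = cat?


Count: 2

2


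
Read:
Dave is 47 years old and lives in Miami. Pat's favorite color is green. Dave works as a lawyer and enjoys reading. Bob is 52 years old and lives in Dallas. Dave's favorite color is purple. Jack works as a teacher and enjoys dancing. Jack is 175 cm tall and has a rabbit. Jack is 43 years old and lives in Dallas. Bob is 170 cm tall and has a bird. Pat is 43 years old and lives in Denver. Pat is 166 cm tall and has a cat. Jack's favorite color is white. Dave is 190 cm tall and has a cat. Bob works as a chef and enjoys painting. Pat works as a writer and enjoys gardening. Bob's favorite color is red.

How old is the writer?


The writer is Pat, age 43

43


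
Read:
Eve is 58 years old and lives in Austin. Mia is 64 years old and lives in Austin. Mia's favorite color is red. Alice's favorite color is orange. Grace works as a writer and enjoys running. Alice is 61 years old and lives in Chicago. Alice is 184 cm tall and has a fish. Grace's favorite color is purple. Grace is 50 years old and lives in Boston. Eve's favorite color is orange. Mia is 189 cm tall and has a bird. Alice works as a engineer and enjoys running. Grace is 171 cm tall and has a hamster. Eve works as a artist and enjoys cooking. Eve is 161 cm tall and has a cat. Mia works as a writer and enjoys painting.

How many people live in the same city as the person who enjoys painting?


Person with hobby painting is Mia, city Austin. Count = 2

2


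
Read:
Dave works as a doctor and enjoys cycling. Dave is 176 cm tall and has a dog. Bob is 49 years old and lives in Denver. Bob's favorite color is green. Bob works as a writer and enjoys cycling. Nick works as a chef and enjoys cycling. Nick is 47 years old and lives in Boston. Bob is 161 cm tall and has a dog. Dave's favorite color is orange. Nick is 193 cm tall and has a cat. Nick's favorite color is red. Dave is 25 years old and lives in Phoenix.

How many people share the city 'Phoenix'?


Count: 1

1


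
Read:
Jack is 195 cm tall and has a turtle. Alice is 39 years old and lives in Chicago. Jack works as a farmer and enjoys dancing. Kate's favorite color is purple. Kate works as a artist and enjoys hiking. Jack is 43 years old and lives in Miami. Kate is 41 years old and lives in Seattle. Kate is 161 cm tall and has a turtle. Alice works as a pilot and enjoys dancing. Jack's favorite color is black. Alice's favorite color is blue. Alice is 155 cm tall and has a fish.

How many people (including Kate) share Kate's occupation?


Kate is a artist. Count = 1

1


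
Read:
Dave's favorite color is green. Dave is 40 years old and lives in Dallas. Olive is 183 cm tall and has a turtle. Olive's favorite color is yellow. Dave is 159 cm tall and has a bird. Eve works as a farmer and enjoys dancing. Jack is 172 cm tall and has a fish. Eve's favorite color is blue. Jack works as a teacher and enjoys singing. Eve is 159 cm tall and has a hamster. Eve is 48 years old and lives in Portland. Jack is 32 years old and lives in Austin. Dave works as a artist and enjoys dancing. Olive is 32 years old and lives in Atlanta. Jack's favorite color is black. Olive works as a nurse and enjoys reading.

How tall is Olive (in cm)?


Olive is 183 cm tall

183


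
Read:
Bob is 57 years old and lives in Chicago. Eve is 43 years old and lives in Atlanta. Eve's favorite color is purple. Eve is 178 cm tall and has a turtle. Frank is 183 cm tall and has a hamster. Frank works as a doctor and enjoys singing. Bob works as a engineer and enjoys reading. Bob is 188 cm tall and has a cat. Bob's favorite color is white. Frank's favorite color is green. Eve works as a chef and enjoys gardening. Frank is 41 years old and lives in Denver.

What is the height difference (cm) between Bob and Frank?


|188 - 183| = 5

5


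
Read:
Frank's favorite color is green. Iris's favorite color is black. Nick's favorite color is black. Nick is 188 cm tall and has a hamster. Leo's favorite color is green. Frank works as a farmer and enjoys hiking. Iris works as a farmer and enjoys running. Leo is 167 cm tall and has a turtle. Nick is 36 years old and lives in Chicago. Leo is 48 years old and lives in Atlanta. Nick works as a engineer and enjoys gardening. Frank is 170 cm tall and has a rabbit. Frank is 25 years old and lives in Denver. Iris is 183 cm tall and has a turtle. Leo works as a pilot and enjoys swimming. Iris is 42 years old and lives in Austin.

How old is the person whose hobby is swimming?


Person with hobby=swimming is Leo, age 48

48


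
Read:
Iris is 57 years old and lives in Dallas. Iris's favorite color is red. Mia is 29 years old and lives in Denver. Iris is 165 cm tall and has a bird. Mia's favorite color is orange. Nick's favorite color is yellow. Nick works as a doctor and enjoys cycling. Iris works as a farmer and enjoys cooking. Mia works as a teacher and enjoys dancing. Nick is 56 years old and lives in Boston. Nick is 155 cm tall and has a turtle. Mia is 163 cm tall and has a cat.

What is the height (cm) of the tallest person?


Tallest: Iris at 165 cm

165


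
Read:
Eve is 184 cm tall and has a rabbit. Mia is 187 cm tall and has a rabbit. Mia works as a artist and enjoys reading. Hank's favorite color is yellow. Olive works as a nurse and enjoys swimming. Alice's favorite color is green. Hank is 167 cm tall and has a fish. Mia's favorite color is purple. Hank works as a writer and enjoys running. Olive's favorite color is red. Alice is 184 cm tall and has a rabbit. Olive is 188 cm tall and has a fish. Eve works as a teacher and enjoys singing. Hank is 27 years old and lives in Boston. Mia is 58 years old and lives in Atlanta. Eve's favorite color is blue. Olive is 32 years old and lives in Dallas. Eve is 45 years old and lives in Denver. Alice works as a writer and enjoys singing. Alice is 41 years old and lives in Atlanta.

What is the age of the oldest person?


Oldest: Mia at 58

58


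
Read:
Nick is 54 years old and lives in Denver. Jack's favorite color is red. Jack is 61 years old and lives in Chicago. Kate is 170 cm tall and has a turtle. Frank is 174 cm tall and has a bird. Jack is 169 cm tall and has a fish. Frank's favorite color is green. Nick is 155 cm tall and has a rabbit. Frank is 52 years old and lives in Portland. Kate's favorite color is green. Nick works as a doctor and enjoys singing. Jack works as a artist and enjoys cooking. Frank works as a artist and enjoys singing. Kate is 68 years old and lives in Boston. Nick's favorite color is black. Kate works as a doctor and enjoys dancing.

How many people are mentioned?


People: Jack, Frank, Kate, Nick. Count = 4

4


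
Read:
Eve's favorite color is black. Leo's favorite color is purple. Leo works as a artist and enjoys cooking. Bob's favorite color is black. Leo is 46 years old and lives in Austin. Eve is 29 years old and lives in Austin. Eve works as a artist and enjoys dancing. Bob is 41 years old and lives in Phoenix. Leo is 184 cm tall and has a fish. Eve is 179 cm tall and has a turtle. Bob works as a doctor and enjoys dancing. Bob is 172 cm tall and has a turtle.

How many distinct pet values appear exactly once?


Unique pet values: 1

1


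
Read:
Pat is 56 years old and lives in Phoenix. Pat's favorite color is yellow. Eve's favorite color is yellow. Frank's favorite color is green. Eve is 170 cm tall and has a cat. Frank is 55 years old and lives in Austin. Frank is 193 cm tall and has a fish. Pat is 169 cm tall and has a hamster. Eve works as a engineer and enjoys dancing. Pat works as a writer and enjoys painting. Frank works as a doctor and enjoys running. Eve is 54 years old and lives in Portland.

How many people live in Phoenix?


Count in Phoenix: 1

1


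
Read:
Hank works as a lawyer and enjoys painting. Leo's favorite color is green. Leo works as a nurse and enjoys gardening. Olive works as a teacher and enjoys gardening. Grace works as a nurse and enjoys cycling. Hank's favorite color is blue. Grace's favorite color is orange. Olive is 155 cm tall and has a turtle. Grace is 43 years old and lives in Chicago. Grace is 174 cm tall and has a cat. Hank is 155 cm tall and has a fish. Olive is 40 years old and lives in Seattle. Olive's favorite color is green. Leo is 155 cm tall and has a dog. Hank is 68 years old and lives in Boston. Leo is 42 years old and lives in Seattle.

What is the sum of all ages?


40+43+42+68 = 193

193


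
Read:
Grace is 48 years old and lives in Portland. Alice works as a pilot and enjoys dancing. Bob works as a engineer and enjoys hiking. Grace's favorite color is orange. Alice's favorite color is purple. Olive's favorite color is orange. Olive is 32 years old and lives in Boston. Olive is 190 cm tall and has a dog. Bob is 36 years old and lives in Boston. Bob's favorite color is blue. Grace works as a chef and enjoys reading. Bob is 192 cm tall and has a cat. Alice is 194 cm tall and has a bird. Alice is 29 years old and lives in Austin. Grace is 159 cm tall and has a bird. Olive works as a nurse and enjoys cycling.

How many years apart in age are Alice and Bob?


29 vs 36, diff = 7

7


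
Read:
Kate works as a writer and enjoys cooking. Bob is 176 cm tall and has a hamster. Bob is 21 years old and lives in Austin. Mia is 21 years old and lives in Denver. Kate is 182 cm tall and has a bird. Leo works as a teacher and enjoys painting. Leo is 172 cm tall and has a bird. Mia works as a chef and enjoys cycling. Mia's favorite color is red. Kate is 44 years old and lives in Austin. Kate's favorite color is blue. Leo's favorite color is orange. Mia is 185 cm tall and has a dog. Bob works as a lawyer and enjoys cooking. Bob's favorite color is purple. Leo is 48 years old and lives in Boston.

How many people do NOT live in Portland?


Not in Portland: 4

4


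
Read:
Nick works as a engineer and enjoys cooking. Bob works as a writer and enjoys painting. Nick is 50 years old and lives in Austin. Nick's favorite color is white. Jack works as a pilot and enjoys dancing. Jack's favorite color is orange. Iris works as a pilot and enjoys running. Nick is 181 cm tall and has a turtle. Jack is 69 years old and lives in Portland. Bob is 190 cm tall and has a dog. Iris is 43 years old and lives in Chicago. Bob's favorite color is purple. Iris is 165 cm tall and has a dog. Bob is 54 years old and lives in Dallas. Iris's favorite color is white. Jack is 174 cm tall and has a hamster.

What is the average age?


Sum=216, n=4, avg=54

54


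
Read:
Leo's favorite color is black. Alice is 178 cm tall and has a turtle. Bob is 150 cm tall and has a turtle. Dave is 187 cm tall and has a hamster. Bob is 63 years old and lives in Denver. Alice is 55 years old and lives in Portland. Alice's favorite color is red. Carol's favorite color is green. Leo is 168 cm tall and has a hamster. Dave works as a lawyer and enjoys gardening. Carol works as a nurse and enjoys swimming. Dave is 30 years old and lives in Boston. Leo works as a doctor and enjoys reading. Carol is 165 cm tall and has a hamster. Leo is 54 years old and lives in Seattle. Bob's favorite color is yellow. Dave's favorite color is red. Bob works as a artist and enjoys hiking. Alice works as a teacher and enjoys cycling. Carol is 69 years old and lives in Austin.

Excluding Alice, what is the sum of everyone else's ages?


Sum (excluding Alice): 216

216


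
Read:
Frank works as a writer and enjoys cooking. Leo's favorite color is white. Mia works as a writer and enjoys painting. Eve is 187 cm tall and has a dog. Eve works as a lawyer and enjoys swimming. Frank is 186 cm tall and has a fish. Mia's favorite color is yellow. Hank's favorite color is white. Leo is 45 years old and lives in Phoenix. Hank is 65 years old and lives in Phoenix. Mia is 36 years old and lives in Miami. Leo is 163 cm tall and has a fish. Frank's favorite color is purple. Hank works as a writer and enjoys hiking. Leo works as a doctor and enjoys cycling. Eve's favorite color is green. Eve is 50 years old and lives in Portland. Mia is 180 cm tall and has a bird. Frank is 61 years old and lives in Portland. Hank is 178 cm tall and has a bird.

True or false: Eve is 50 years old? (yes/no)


Eve is actually 50. yes

yes


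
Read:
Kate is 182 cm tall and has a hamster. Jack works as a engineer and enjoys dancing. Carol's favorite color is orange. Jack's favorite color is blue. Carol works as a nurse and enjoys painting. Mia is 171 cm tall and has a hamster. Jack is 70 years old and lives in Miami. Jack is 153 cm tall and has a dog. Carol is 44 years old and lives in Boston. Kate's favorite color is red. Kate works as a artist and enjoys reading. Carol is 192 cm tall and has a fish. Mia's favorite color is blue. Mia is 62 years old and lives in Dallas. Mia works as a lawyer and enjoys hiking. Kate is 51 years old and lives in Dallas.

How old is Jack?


Jack is 70 years old

70


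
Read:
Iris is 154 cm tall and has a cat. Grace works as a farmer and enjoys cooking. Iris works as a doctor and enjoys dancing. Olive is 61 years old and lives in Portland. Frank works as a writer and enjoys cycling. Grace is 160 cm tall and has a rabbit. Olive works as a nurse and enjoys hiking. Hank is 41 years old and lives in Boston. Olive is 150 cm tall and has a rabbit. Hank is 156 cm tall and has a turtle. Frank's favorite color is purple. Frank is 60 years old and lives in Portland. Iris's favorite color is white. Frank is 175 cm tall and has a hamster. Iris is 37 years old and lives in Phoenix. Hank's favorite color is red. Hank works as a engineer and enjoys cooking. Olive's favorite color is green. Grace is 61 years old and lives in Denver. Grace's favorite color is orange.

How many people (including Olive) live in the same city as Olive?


Olive lives in Portland. Count = 2

2


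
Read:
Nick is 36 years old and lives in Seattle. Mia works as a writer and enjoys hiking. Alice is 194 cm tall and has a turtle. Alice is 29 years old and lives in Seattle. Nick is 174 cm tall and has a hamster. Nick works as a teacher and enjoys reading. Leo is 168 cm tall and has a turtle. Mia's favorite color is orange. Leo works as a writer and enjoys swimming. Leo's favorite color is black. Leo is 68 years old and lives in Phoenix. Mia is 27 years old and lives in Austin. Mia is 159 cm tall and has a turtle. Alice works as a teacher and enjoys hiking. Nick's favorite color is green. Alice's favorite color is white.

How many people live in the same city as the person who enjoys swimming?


Person with hobby swimming is Leo, city Phoenix. Count = 1

1


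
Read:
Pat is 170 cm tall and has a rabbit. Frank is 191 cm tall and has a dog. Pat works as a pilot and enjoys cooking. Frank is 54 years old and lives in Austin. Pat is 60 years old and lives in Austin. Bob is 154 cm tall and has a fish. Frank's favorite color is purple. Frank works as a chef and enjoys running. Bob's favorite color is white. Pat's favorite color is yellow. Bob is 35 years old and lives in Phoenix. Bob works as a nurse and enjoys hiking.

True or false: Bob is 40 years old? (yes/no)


Bob is actually 35. no

no


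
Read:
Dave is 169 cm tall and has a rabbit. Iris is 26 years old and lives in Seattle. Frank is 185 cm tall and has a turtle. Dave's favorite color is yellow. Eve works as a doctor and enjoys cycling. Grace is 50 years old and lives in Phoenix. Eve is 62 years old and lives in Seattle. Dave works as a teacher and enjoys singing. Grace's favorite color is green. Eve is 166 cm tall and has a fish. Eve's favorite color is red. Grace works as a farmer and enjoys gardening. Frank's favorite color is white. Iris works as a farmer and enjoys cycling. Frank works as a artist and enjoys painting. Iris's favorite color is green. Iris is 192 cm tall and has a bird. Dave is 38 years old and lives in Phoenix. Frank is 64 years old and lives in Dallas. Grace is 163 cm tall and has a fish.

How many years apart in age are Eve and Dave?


62 vs 38, diff = 24

24


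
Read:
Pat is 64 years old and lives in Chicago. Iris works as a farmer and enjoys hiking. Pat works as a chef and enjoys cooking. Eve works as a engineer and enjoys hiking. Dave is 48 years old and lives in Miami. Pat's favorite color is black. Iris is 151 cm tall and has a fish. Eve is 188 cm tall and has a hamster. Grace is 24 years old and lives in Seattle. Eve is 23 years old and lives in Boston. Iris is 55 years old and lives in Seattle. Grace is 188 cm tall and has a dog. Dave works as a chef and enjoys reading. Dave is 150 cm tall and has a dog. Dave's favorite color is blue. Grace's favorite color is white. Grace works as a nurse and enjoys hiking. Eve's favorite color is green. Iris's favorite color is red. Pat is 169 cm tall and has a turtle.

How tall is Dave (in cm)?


Dave is 150 cm tall

150
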